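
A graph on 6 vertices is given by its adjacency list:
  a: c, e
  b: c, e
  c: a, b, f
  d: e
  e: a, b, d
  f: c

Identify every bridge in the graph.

c-f, d-e

The edges on the cycle c-b-e-a-c are not bridges since each lies on that cycle.
But removing e-d disconnects e from d; removing c-f disconnects c from f — these are bridges.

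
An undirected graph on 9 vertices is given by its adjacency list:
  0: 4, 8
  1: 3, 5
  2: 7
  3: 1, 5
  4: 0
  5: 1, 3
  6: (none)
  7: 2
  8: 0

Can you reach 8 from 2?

The component containing 2 is {2, 7}, and 8 is not in it.

No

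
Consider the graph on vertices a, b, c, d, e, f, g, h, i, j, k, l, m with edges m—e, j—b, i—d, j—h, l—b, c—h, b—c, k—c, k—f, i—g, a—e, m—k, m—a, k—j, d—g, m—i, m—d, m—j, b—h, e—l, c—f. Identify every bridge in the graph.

none

The edges on the cycle m-a-e-m are not bridges since each lies on that cycle.
Every edge lies on some cycle, so there are no bridges.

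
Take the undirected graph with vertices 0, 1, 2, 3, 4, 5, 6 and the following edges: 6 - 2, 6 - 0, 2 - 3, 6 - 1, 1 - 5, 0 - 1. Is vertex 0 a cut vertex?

No

Deleting 0 leaves 2 components (was 2), so 0 is not a cut vertex.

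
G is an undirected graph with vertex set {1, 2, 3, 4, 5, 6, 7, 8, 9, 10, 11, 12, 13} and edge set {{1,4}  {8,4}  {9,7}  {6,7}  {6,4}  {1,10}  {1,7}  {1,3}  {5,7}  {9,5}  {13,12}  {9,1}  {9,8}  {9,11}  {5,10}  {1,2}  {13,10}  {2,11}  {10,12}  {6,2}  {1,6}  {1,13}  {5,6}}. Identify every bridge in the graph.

1-3

The edges on the cycle 1-13-12-10-1 are not bridges since each lies on that cycle.
But removing 3—1 disconnects 3 from 1 — this is a bridge.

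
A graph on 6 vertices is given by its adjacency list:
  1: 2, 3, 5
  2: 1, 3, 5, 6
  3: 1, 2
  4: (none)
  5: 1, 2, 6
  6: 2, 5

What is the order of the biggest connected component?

5

4 is isolated — a component by itself.
Starting from 1 we can reach 1, 2, 3, 5, 6. That is one component of size 5.
The largest has 5 vertices.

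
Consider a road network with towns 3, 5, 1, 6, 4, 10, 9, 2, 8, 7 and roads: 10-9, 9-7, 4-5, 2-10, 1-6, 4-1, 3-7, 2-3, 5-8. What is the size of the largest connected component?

5

Starting from 1 we can reach 1, 4, 5, 6, 8. That is one component of size 5.
Starting from 2 we can reach 2, 3, 7, 9, 10. That is one component of size 5.
The largest has 5 vertices.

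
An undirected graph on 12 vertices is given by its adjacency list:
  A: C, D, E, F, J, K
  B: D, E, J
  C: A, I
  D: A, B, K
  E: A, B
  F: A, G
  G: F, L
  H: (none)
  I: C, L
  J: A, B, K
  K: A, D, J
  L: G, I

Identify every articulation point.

Removing A increases the component count from 2 to 3, so A is a cut vertex.
By contrast removing G leaves 2 components; it is not a cut vertex. No other vertex is a cut vertex either.

A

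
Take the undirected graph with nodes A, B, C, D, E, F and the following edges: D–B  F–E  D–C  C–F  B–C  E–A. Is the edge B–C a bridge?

No

After removing B–C, the path B-D-C still connects them, so the edge is not a bridge.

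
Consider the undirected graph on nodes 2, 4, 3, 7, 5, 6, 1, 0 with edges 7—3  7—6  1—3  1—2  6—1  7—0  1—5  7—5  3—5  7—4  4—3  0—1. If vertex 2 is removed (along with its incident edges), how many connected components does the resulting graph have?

1

With 2 gone, the remaining components are: {0, 1, 3, 4, 5, 6, 7}.
That is 1 component.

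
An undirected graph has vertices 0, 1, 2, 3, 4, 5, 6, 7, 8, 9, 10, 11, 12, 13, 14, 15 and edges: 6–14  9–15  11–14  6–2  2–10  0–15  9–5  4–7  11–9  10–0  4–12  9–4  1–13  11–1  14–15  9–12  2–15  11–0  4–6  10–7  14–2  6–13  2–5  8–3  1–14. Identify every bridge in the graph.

The edges on the cycle 11-1-13-6-4-9-11 are not bridges since each lies on that cycle.
But removing 8–3 disconnects 8 from 3 — this is a bridge.

3-8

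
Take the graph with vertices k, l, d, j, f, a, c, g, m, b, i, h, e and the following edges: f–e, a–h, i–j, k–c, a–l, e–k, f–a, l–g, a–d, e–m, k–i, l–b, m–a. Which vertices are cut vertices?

Removing a increases the component count from 1 to 4, so a is a cut vertex.
Removing e increases the component count from 1 to 2, so e is a cut vertex.
Removing i increases the component count from 1 to 2, so i is a cut vertex.
Likewise k, l are cut vertices.
By contrast removing f leaves 1 component; it is not a cut vertex. No other vertex is a cut vertex either.

a, e, i, k, l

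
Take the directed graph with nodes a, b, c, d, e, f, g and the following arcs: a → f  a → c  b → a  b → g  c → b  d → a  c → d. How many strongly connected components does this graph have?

4

{a, b, c, d} are all mutually reachable — one SCC of size 4.
{f} is an SCC by itself.
{g} is an SCC by itself.
{e} is an SCC by itself.
That gives 4 strongly connected components.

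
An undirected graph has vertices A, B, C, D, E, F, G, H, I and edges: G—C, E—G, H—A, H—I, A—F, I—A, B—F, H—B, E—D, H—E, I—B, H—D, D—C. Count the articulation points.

Removing H increases the component count from 1 to 2, so H is a cut vertex.
By contrast removing E leaves 1 component; it is not a cut vertex. No other vertex is a cut vertex either.

1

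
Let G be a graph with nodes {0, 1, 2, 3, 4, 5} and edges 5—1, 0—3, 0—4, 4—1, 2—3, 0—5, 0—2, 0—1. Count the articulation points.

1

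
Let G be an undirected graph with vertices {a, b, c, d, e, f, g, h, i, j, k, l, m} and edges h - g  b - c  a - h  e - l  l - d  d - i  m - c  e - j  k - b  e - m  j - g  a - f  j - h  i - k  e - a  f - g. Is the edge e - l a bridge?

After removing e - l, the path e-m-c-b-k-i-d-l still connects them, so the edge is not a bridge.

No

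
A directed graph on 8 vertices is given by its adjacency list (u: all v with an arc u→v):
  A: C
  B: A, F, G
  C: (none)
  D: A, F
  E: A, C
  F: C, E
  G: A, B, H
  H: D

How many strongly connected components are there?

{B, G} are all mutually reachable — one SCC of size 2.
{E} is an SCC by itself.
{C} is an SCC by itself.
{A} is an SCC by itself.
{H} is an SCC by itself.
(and 2 more singleton SCCs)
That gives 7 strongly connected components.

7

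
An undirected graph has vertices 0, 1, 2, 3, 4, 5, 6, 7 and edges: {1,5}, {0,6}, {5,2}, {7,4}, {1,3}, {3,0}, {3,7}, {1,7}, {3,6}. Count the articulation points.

4

Removing 1 increases the component count from 1 to 2, so 1 is a cut vertex.
Removing 3 increases the component count from 1 to 2, so 3 is a cut vertex.
Removing 5 increases the component count from 1 to 2, so 5 is a cut vertex.
Likewise 7 is a cut vertex.
By contrast removing 6 leaves 1 component; it is not a cut vertex. No other vertex is a cut vertex either.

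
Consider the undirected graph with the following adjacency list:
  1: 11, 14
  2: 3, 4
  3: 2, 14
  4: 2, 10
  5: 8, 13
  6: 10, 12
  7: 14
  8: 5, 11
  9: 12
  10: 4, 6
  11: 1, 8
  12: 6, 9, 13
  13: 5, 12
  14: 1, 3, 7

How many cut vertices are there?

Removing 12 increases the component count from 1 to 2, so 12 is a cut vertex.
Removing 14 increases the component count from 1 to 2, so 14 is a cut vertex.
By contrast removing 2 leaves 1 component; it is not a cut vertex. No other vertex is a cut vertex either.

2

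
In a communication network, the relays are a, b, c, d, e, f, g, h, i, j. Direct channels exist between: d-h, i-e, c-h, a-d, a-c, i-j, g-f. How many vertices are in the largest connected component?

4

b is isolated — a component by itself.
Starting from f we can reach f, g. That is one component of size 2.
Starting from e we can reach e, i, j. That is one component of size 3.
Starting from a we can reach a, c, d, h. That is one component of size 4.
The largest has 4 vertices.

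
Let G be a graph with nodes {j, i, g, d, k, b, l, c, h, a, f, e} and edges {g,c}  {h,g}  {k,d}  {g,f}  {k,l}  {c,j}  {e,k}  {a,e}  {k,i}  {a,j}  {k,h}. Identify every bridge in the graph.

d-k, f-g, i-k, k-l

The edges on the cycle a-e-k-h-g-c-j-a are not bridges since each lies on that cycle.
But removing f—g disconnects f from g; removing l—k disconnects l from k; removing k—i disconnects k from i; removing k—d disconnects k from d — these are bridges.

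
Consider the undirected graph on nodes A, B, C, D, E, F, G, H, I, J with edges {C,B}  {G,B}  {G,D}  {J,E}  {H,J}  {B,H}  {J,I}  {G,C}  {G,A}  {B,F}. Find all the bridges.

A-G, B-F, B-H, D-G, E-J, H-J, I-J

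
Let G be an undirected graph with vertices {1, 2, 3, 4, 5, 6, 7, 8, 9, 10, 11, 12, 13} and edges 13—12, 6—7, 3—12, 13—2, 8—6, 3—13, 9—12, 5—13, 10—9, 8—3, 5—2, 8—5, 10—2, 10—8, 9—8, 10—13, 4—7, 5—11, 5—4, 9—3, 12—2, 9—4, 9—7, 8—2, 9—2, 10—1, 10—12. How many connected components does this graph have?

Starting from 1 we can reach 1, 2, 3, 4, 5, 6, 7, 8, 9, 10, 11, 12, 13. That is one component of size 13.
Total: 1 component.

1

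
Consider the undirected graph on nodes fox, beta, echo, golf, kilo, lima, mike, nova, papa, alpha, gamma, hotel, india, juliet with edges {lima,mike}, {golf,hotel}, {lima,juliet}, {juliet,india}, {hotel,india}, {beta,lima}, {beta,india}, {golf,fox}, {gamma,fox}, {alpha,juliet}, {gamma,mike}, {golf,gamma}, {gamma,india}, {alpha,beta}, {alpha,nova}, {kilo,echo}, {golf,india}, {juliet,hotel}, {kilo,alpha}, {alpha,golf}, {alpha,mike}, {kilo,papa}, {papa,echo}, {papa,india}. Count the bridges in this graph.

1

The edges on the cycle alpha-beta-lima-juliet-alpha are not bridges since each lies on that cycle.
But removing nova–alpha disconnects nova from alpha — this is a bridge.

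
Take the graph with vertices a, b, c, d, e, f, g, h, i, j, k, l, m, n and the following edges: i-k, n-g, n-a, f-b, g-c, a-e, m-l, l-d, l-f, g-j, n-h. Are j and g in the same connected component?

From j we can reach a, c, e, g, h, j, n, which includes g.

Yes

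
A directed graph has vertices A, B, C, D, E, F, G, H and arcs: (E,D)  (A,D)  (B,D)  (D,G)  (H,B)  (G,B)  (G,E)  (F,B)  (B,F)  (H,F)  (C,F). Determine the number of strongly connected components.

4

{B, D, E, F, G} are all mutually reachable — one SCC of size 5.
{H} is an SCC by itself.
{C} is an SCC by itself.
{A} is an SCC by itself.
That gives 4 strongly connected components.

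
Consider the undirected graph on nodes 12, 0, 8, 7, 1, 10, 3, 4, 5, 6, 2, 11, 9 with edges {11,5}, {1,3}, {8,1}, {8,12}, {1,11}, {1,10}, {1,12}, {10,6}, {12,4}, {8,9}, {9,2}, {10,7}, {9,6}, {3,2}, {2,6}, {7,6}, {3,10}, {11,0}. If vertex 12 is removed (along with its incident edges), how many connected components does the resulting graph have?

With 12 gone, the remaining components are: {4}; {0, 1, 2, 3, 5, 6, 7, 8, 9, 10, 11}.
That is 2 components.

2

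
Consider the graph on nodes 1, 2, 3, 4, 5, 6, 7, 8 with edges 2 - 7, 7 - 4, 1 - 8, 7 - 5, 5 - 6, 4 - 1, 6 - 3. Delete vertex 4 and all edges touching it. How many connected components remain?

2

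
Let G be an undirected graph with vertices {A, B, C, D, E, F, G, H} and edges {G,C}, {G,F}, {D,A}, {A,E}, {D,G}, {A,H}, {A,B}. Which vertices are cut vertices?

A, D, G

Removing A increases the component count from 1 to 4, so A is a cut vertex.
Removing D increases the component count from 1 to 2, so D is a cut vertex.
Removing G increases the component count from 1 to 3, so G is a cut vertex.
By contrast removing C leaves 1 component; it is not a cut vertex. No other vertex is a cut vertex either.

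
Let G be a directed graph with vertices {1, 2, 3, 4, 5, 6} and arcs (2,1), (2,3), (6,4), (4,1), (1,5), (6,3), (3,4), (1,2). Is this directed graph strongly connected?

There is no directed path from 3 to 6, so the graph is not strongly connected.

No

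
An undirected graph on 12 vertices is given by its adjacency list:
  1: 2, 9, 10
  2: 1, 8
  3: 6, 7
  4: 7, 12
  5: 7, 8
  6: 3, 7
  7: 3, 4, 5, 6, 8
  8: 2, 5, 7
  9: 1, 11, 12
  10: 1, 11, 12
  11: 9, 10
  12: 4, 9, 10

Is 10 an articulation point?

Deleting 10 leaves 1 component (was 1) (its neighbors 1, 11, 12 remain connected to each other), so 10 is not a cut vertex.

No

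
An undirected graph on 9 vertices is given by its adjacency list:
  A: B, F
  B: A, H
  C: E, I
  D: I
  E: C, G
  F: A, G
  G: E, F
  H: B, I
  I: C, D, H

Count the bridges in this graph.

The edges on the cycle H-B-A-F-G-E-C-I-H are not bridges since each lies on that cycle.
But removing D-I disconnects D from I — this is a bridge.

1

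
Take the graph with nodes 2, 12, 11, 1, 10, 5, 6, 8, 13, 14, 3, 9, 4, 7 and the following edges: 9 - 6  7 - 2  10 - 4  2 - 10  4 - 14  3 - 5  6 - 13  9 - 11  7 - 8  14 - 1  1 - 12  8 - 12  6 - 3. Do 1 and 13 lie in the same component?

No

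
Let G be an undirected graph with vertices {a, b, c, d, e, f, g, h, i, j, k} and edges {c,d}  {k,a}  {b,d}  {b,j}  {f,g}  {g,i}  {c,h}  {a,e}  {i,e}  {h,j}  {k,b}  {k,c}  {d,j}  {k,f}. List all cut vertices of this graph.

Removing k increases the component count from 1 to 2, so k is a cut vertex.
By contrast removing j leaves 1 component; it is not a cut vertex. No other vertex is a cut vertex either.

k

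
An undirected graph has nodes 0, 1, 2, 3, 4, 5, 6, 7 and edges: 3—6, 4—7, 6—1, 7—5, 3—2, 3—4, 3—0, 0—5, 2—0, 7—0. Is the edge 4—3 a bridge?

No

After removing 4—3, the path 4-7-0-3 still connects them, so the edge is not a bridge.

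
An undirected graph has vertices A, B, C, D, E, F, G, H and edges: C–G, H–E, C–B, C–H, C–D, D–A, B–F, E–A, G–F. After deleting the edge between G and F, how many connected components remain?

1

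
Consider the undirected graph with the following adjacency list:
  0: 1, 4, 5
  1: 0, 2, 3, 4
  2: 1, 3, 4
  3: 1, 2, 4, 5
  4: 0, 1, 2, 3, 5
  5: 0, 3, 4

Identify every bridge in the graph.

none

The edges on the cycle 4-0-5-4 are not bridges since each lies on that cycle.
Every edge lies on some cycle, so there are no bridges.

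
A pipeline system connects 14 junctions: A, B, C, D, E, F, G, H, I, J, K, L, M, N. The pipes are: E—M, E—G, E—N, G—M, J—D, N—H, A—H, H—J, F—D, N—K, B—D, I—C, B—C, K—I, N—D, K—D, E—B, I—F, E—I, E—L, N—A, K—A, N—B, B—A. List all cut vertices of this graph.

Removing E increases the component count from 1 to 3, so E is a cut vertex.
By contrast removing D leaves 1 component; it is not a cut vertex. No other vertex is a cut vertex either.

E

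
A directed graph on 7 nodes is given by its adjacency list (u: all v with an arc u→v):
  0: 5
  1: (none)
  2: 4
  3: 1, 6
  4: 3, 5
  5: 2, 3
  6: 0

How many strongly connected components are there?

2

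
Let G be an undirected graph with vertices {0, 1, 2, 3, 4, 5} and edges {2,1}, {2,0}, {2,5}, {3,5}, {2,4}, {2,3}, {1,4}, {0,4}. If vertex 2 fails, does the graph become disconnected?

Yes

Deleting 2 raises the number of components from 1 to 2, so 2 is a cut vertex.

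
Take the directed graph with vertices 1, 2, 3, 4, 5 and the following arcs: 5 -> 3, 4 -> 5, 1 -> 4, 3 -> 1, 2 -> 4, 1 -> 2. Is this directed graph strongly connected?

Yes

From 5 we can reach every vertex (1, 2, 3, 4, 5), and every vertex can reach 5 (1, 2, 3, 4, 5). So the whole graph is one strongly connected component.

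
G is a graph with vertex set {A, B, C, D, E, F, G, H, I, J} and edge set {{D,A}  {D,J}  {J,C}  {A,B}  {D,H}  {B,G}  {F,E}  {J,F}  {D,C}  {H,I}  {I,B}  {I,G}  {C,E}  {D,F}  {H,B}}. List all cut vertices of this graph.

Removing D increases the component count from 1 to 2, so D is a cut vertex.
By contrast removing F leaves 1 component; it is not a cut vertex. No other vertex is a cut vertex either.

D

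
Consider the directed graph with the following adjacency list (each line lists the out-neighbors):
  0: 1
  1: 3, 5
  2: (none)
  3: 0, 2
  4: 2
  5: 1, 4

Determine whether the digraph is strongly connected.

No

There is no directed path from 4 to 1, so the graph is not strongly connected.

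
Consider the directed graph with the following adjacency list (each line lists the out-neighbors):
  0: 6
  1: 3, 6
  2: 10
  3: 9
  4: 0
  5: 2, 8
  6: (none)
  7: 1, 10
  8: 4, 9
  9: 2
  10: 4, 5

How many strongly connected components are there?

7

{2, 5, 8, 9, 10} are all mutually reachable — one SCC of size 5.
{4} is an SCC by itself.
{7} is an SCC by itself.
{0} is an SCC by itself.
{3} is an SCC by itself.
(and 2 more singleton SCCs)
That gives 7 strongly connected components.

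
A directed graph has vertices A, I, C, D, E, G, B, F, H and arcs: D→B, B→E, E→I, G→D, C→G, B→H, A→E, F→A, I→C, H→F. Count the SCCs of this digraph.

{A, B, C, D, E, F, G, H, I} are all mutually reachable — one SCC of size 9.
That gives 1 strongly connected component.

1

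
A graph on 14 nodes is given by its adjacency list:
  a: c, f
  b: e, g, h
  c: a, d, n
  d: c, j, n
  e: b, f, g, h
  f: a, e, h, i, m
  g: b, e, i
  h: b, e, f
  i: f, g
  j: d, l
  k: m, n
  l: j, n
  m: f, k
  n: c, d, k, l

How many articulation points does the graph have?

1

Removing f increases the component count from 1 to 2, so f is a cut vertex.
By contrast removing i leaves 1 component; it is not a cut vertex. No other vertex is a cut vertex either.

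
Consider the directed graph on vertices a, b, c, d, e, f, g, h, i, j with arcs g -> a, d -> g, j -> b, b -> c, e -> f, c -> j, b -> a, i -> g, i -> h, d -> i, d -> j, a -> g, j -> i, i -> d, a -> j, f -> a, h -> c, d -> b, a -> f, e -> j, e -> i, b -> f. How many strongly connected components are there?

2

{a, b, c, d, f, g, h, i, j} are all mutually reachable — one SCC of size 9.
{e} is an SCC by itself.
That gives 2 strongly connected components.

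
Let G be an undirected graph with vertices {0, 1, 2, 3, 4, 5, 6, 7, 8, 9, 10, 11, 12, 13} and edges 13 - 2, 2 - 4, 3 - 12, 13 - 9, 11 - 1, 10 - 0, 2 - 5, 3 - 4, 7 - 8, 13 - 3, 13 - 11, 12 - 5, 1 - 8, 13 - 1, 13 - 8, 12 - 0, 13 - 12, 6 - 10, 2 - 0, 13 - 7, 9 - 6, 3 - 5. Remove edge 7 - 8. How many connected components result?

7 and 8 are still connected via 7-13-8, so the component count stays at 1.

1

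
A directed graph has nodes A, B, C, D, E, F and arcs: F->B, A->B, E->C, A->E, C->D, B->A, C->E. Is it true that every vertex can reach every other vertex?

No

There is no directed path from B to F, so the graph is not strongly connected.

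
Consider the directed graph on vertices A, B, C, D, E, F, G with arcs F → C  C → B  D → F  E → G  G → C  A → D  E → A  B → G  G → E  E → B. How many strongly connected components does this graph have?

1

{A, B, C, D, E, F, G} are all mutually reachable — one SCC of size 7.
That gives 1 strongly connected component.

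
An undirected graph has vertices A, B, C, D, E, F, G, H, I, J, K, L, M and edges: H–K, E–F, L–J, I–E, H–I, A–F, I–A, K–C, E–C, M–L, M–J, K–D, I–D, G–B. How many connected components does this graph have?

3

Starting from B we can reach B, G. That is one component of size 2.
Starting from J we can reach J, L, M. That is one component of size 3.
Starting from A we can reach A, C, D, E, F, H, I, K. That is one component of size 8.
Total: 3 components.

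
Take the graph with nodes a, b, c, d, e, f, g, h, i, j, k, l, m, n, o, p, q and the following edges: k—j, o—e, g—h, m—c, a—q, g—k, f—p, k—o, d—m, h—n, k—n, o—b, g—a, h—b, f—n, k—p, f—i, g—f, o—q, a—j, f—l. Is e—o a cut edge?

Removing e—o leaves no path between e and o: the component count goes from 2 to 3. So it is a bridge.

Yes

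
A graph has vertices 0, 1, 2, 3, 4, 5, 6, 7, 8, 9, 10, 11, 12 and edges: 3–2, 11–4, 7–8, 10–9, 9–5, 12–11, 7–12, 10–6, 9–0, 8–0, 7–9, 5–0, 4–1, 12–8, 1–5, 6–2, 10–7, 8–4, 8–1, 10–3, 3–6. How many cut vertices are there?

Removing 10 increases the component count from 1 to 2, so 10 is a cut vertex.
By contrast removing 2 leaves 1 component; it is not a cut vertex. No other vertex is a cut vertex either.

1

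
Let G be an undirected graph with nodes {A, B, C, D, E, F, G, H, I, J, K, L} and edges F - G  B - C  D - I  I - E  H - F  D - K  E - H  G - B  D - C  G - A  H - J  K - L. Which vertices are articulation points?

Removing D increases the component count from 1 to 2, so D is a cut vertex.
Removing G increases the component count from 1 to 2, so G is a cut vertex.
Removing H increases the component count from 1 to 2, so H is a cut vertex.
Likewise K is a cut vertex.
By contrast removing I leaves 1 component; it is not a cut vertex. No other vertex is a cut vertex either.

D, G, H, K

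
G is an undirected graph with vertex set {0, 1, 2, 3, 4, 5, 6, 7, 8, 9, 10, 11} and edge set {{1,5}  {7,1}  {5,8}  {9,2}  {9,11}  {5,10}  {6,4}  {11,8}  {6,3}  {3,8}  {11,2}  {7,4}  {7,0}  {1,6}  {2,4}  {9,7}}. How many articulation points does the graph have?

Removing 5 increases the component count from 1 to 2, so 5 is a cut vertex.
Removing 7 increases the component count from 1 to 2, so 7 is a cut vertex.
By contrast removing 10 leaves 1 component; it is not a cut vertex. No other vertex is a cut vertex either.

2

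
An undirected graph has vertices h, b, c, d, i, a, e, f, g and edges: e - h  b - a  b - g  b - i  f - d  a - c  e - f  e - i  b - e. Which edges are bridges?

a-b, a-c, b-g, d-f, e-f, e-h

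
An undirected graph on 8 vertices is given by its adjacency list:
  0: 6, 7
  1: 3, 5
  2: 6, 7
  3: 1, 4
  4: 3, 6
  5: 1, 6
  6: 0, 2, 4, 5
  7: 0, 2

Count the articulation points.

1

Removing 6 increases the component count from 1 to 2, so 6 is a cut vertex.
By contrast removing 3 leaves 1 component; it is not a cut vertex. No other vertex is a cut vertex either.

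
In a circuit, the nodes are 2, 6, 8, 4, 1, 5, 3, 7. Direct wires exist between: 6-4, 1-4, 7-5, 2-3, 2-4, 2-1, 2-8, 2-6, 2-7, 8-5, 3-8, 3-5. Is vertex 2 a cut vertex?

Yes

Deleting 2 raises the number of components from 1 to 2, so 2 is a cut vertex.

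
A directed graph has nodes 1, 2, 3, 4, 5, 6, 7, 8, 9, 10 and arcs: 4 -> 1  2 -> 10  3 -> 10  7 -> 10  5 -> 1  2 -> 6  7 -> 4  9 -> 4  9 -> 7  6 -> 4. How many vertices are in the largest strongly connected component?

1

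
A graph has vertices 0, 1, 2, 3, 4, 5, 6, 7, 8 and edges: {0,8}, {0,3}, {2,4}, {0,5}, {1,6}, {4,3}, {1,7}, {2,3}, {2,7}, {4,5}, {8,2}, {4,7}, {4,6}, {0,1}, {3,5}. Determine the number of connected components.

1

Starting from 0 we can reach 0, 1, 2, 3, 4, 5, 6, 7, 8. That is one component of size 9.
Total: 1 component.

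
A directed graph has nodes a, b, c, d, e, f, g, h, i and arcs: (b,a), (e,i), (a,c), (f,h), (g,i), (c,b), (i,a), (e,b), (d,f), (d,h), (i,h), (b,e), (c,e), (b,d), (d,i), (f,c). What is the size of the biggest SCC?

7

{a, b, c, d, e, f, i} are all mutually reachable — one SCC of size 7.
{h} is an SCC by itself.
{g} is an SCC by itself.
The largest has 7 vertices.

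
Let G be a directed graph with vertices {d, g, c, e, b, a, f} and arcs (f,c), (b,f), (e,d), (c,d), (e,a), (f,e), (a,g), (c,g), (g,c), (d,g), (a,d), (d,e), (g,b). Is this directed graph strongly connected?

From e we can reach every vertex (a, b, c, d, e, f, g), and every vertex can reach e (a, b, c, d, e, f, g). So the whole graph is one strongly connected component.

Yes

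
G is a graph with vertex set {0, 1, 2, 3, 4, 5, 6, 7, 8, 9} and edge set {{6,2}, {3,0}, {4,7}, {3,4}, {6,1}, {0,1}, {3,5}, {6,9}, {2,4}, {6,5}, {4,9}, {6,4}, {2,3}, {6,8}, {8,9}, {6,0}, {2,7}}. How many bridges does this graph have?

0

The edges on the cycle 6-2-3-0-1-6 are not bridges since each lies on that cycle.
Every edge lies on some cycle, so there are no bridges.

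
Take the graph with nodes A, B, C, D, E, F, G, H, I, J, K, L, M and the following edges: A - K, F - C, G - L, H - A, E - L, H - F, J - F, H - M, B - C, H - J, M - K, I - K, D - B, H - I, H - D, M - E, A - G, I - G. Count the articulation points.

1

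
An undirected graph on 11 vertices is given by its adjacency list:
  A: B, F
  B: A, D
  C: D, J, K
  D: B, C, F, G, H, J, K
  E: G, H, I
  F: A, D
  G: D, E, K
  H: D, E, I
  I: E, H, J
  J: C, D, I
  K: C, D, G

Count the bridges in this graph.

0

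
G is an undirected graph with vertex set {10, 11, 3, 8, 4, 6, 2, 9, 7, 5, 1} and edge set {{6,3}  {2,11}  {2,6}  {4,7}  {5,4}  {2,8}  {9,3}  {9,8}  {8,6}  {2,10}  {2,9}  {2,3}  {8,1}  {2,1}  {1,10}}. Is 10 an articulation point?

Deleting 10 leaves 2 components (was 2), so 10 is not a cut vertex.

No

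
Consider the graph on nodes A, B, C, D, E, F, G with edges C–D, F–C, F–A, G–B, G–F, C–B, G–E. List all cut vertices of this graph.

Removing C increases the component count from 1 to 2, so C is a cut vertex.
Removing F increases the component count from 1 to 2, so F is a cut vertex.
Removing G increases the component count from 1 to 2, so G is a cut vertex.
By contrast removing B leaves 1 component; it is not a cut vertex. No other vertex is a cut vertex either.

C, F, G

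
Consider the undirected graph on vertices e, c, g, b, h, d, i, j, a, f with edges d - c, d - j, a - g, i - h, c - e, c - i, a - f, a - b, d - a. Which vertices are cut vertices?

a, c, d, i

Removing a increases the component count from 1 to 4, so a is a cut vertex.
Removing c increases the component count from 1 to 3, so c is a cut vertex.
Removing d increases the component count from 1 to 3, so d is a cut vertex.
Likewise i is a cut vertex.
By contrast removing b leaves 1 component; it is not a cut vertex. No other vertex is a cut vertex either.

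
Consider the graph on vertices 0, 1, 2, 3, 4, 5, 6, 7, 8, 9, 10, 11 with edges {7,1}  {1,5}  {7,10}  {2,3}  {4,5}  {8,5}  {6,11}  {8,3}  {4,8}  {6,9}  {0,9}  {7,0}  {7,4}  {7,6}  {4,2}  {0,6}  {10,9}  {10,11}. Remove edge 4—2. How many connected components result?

1

4 and 2 are still connected via 4-8-3-2, so the component count stays at 1.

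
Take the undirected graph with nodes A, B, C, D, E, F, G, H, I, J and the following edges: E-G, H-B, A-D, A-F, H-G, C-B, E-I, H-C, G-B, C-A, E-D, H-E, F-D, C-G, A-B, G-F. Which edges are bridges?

The edges on the cycle H-E-G-B-C-H are not bridges since each lies on that cycle.
But removing E-I disconnects E from I — this is a bridge.

E-I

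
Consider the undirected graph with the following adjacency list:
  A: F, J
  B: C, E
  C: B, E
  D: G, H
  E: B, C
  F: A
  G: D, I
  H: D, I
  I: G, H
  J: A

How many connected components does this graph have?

Starting from A we can reach A, F, J. That is one component of size 3.
Starting from B we can reach B, C, E. That is one component of size 3.
Starting from D we can reach D, G, H, I. That is one component of size 4.
Total: 3 components.

3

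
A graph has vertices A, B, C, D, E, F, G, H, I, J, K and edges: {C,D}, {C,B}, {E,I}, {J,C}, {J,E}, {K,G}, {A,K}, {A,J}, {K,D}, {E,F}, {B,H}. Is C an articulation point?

Deleting C raises the number of components from 1 to 2, so C is a cut vertex.

Yes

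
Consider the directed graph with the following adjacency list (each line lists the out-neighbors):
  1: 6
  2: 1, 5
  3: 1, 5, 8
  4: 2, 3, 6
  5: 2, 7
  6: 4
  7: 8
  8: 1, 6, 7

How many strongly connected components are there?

1

{1, 2, 3, 4, 5, 6, 7, 8} are all mutually reachable — one SCC of size 8.
That gives 1 strongly connected component.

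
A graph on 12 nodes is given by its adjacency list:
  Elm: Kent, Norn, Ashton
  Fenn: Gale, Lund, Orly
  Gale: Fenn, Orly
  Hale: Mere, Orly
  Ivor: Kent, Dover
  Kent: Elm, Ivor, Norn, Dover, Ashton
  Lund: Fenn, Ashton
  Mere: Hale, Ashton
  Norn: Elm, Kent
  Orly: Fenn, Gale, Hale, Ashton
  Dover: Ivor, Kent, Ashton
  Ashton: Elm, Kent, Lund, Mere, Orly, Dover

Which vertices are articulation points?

Removing Ashton increases the component count from 1 to 2, so Ashton is a cut vertex.
By contrast removing Dover leaves 1 component; it is not a cut vertex. No other vertex is a cut vertex either.

Ashton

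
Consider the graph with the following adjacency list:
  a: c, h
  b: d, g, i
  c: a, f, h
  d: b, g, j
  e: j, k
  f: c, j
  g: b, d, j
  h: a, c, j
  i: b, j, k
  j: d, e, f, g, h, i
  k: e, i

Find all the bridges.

The edges on the cycle j-f-c-a-h-j are not bridges since each lies on that cycle.
Every edge lies on some cycle, so there are no bridges.

none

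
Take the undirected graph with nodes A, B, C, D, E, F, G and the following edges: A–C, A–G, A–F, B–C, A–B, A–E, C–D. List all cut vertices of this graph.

Removing A increases the component count from 1 to 4, so A is a cut vertex.
Removing C increases the component count from 1 to 2, so C is a cut vertex.
By contrast removing D leaves 1 component; it is not a cut vertex. No other vertex is a cut vertex either.

A, C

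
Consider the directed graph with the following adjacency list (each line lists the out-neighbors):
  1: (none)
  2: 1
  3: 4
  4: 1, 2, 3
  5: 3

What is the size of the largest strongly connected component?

{3, 4} are all mutually reachable — one SCC of size 2.
{2} is an SCC by itself.
{5} is an SCC by itself.
{1} is an SCC by itself.
The largest has 2 vertices.

2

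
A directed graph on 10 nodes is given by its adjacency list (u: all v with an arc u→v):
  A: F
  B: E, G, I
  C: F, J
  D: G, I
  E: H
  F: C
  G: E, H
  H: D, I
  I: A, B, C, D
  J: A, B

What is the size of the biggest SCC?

{A, B, C, D, E, F, G, H, I, J} are all mutually reachable — one SCC of size 10.
The largest has 10 vertices.

10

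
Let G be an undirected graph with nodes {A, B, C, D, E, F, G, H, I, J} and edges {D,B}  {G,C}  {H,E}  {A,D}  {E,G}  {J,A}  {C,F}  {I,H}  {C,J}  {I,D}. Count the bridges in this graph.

The edges on the cycle I-H-E-G-C-J-A-D-I are not bridges since each lies on that cycle.
But removing F–C disconnects F from C; removing B–D disconnects B from D — these are bridges.
That makes 2 bridges.

2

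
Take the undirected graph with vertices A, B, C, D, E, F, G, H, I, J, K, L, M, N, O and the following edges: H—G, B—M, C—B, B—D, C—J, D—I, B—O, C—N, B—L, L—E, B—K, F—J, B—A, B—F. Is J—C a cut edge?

After removing J—C, the path J-F-B-C still connects them, so the edge is not a bridge.

No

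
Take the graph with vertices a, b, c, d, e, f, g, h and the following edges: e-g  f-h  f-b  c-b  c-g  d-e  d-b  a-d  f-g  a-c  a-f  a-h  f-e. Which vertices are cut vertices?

none

Removing a, for instance, still leaves 1 component. No single vertex removal increases the component count — the graph has no articulation points.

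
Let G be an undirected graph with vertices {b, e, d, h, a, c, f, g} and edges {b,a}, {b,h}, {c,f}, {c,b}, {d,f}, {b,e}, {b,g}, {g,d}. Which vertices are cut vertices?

b

Removing b increases the component count from 1 to 4, so b is a cut vertex.
By contrast removing f leaves 1 component; it is not a cut vertex. No other vertex is a cut vertex either.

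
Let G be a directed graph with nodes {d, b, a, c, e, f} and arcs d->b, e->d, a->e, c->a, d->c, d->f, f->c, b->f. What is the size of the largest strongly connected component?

{a, b, c, d, e, f} are all mutually reachable — one SCC of size 6.
The largest has 6 vertices.

6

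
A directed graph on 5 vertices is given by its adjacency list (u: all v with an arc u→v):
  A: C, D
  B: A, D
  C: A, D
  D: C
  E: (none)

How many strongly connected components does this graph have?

{A, C, D} are all mutually reachable — one SCC of size 3.
{E} is an SCC by itself.
{B} is an SCC by itself.
That gives 3 strongly connected components.

3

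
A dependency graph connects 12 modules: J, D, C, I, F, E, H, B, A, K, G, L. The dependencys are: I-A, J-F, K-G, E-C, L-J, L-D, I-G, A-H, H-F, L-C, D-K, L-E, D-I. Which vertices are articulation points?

L

Removing L increases the component count from 2 to 3, so L is a cut vertex.
By contrast removing H leaves 2 components; it is not a cut vertex. No other vertex is a cut vertex either.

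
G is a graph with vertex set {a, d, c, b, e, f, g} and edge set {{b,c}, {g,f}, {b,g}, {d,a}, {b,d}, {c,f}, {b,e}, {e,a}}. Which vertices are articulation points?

Removing b increases the component count from 1 to 2, so b is a cut vertex.
By contrast removing g leaves 1 component; it is not a cut vertex. No other vertex is a cut vertex either.

b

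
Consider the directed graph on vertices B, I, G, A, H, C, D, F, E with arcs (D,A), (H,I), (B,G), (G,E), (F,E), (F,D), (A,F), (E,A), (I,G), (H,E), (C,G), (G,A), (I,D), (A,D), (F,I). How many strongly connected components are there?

4

{A, D, E, F, G, I} are all mutually reachable — one SCC of size 6.
{C} is an SCC by itself.
{H} is an SCC by itself.
{B} is an SCC by itself.
That gives 4 strongly connected components.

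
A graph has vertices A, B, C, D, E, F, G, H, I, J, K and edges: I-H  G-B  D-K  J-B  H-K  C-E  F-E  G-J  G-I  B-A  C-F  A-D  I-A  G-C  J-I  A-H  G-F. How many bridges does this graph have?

The edges on the cycle G-J-B-G are not bridges since each lies on that cycle.
Every edge lies on some cycle, so there are no bridges.

0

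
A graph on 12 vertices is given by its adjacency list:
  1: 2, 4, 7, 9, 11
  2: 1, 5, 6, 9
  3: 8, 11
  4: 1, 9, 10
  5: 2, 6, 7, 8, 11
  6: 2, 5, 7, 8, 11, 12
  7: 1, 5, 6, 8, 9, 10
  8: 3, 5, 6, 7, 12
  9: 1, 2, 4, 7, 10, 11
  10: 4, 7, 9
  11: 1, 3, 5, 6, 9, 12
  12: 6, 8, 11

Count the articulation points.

0

Removing 11, for instance, still leaves 1 component. No single vertex removal increases the component count — the graph has no articulation points.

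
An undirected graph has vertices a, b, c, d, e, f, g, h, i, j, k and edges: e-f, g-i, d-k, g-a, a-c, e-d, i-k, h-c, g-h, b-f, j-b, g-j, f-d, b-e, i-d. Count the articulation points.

1

Removing g increases the component count from 1 to 2, so g is a cut vertex.
By contrast removing c leaves 1 component; it is not a cut vertex. No other vertex is a cut vertex either.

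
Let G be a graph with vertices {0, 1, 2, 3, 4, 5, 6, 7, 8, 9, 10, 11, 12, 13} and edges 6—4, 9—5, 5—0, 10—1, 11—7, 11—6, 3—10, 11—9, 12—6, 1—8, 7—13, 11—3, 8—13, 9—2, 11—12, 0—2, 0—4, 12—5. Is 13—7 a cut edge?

After removing 13—7, the path 13-8-1-10-3-11-7 still connects them, so the edge is not a bridge.

No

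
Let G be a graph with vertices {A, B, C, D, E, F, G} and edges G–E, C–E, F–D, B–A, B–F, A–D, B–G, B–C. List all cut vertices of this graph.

Removing B increases the component count from 1 to 2, so B is a cut vertex.
By contrast removing E leaves 1 component; it is not a cut vertex. No other vertex is a cut vertex either.

B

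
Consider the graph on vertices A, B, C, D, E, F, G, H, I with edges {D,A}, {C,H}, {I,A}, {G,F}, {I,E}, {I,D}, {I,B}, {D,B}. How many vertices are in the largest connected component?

5

Starting from F we can reach F, G. That is one component of size 2.
Starting from C we can reach C, H. That is one component of size 2.
Starting from A we can reach A, B, D, E, I. That is one component of size 5.
The largest has 5 vertices.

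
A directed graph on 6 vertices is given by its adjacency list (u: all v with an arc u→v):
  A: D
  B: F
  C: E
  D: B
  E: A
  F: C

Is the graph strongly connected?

From F we can reach every vertex (A, B, C, D, E, F), and every vertex can reach F (A, B, C, D, E, F). So the whole graph is one strongly connected component.

Yes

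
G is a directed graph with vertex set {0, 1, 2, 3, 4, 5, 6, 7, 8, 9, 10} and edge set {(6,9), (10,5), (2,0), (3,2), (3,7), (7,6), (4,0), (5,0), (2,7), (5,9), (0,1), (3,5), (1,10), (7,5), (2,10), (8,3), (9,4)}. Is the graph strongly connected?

No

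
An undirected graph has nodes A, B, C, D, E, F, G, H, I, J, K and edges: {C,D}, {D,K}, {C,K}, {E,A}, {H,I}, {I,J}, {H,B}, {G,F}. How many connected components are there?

4

Starting from F we can reach F, G. That is one component of size 2.
Starting from A we can reach A, E. That is one component of size 2.
Starting from C we can reach C, D, K. That is one component of size 3.
Starting from B we can reach B, H, I, J. That is one component of size 4.
Total: 4 components.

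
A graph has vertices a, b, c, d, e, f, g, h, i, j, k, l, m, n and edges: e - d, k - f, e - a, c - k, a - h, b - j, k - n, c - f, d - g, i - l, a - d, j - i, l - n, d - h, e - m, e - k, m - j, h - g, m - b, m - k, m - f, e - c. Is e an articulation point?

Yes

Deleting e raises the number of components from 1 to 2, so e is a cut vertex.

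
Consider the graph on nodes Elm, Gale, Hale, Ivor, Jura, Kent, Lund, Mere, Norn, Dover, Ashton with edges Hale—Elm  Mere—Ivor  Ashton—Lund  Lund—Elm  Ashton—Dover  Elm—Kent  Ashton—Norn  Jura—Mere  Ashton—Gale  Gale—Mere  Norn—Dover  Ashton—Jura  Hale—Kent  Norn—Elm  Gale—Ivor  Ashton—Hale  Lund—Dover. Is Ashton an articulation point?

Deleting Ashton raises the number of components from 1 to 2, so Ashton is a cut vertex.

Yes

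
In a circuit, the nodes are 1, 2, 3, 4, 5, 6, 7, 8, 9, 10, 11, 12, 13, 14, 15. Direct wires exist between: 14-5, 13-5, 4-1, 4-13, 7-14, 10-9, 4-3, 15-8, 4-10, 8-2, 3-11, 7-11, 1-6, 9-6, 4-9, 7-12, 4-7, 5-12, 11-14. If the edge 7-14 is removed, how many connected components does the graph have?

2

7 and 14 are still connected via 7-11-14, so the component count stays at 2.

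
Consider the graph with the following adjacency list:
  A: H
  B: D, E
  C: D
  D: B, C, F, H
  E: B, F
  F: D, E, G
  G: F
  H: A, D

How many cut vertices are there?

3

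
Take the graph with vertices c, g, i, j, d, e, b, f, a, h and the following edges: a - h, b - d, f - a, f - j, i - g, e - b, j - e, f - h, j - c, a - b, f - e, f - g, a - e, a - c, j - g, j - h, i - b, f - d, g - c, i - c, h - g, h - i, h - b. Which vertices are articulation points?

Removing d, for instance, still leaves 1 component. No single vertex removal increases the component count — the graph has no articulation points.

none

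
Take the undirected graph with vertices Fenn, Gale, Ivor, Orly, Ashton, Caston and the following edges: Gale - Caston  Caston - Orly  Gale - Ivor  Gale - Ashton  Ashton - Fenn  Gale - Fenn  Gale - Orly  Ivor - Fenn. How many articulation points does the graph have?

Removing Gale increases the component count from 1 to 2, so Gale is a cut vertex.
By contrast removing Caston leaves 1 component; it is not a cut vertex. No other vertex is a cut vertex either.

1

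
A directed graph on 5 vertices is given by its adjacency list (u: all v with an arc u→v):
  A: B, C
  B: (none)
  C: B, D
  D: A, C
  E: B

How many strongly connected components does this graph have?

{A, C, D} are all mutually reachable — one SCC of size 3.
{E} is an SCC by itself.
{B} is an SCC by itself.
That gives 3 strongly connected components.

3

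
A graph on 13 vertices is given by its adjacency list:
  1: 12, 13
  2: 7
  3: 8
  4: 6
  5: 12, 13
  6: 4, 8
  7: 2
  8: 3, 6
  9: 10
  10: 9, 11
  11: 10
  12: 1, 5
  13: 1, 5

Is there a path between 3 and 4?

Yes

From 3 we can reach 3, 4, 6, 8, which includes 4.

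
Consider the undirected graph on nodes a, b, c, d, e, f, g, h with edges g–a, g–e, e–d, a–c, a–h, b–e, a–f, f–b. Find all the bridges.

The edges on the cycle g-a-f-b-e-g are not bridges since each lies on that cycle.
But removing e–d disconnects e from d; removing a–h disconnects a from h; removing a–c disconnects a from c — these are bridges.

a-c, a-h, d-e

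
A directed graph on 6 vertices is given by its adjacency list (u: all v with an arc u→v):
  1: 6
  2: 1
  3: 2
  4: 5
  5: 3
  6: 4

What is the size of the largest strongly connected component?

{1, 2, 3, 4, 5, 6} are all mutually reachable — one SCC of size 6.
The largest has 6 vertices.

6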